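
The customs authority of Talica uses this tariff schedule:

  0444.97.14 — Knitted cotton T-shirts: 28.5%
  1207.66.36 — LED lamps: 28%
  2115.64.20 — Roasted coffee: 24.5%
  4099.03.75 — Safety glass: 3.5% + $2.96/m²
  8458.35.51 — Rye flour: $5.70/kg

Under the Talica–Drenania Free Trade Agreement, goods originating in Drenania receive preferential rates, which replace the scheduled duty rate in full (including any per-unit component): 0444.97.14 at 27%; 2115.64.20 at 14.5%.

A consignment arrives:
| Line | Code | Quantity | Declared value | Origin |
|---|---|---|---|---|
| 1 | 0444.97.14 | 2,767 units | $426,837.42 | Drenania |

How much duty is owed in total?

$115,246.10

Line 1 (0444.97.14, Drenania, 2,767 units, $426,837.42):
Base rate for 0444.97.14 is 28.5%.
Origin Drenania qualifies under the Talica–Drenania agreement and 0444.97.14 is covered: preferential rate 27% applies instead.
Duty = $426,837.42 × 27% = $115,246.10.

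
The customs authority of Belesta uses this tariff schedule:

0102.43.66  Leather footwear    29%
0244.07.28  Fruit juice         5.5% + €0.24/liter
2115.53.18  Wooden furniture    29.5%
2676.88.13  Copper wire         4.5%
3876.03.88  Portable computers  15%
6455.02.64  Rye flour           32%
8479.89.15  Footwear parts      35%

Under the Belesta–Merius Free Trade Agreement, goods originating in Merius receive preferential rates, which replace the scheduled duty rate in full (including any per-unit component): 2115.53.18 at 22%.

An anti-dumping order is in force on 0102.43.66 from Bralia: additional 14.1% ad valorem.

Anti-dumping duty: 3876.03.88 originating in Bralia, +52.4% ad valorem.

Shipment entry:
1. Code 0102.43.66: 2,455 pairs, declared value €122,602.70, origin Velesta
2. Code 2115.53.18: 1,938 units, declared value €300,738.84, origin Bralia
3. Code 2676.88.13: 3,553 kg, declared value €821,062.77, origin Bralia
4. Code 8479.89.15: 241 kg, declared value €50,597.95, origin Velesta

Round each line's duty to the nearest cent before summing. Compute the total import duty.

€178,929.84

Line 1 (0102.43.66, Velesta, 2,455 pairs, €122,602.70):
Base rate for 0102.43.66 is 29%.
The additional-duty order on 0102.43.66 targets Bralia, not Velesta; it does not apply.
Duty = €122,602.70 × 29% = €35,554.78.
Line 2 (2115.53.18, Bralia, 1,938 units, €300,738.84):
Base rate for 2115.53.18 is 29.5%.
2115.53.18 has an FTA preferential rate, but origin Bralia is not Merius; base rate stands.
Duty = €300,738.84 × 29.5% = €88,717.96.
Line 3 (2676.88.13, Bralia, 3,553 kg, €821,062.77):
Base rate for 2676.88.13 is 4.5%.
Duty = €821,062.77 × 4.5% = €36,947.82.
Line 4 (8479.89.15, Velesta, 241 kg, €50,597.95):
Base rate for 8479.89.15 is 35%.
Duty = €50,597.95 × 35% = €17,709.28.
Total = €35,554.78 + €88,717.96 + €36,947.82 + €17,709.28 = €178,929.84.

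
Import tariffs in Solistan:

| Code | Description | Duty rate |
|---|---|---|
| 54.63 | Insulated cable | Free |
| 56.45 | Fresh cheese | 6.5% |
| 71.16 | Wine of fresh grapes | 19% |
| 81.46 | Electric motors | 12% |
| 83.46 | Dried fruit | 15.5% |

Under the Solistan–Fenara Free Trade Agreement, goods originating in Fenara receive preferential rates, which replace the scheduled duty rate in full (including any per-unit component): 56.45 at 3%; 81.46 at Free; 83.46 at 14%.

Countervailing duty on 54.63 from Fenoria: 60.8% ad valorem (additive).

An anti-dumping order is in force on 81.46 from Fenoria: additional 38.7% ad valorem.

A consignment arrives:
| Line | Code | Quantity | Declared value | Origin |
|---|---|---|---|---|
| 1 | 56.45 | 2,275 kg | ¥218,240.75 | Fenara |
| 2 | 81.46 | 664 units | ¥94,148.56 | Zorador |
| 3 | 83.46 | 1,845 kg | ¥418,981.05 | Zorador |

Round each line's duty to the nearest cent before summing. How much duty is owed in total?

¥82,787.11

Line 1 (56.45, Fenara, 2,275 kg, ¥218,240.75):
Base rate for 56.45 is 6.5%.
Origin Fenara qualifies under the Solistan–Fenara agreement and 56.45 is covered: preferential rate 3% applies instead.
Duty = ¥218,240.75 × 3% = ¥6,547.22.
Line 2 (81.46, Zorador, 664 units, ¥94,148.56):
Base rate for 81.46 is 12%.
81.46 has an FTA preferential rate, but origin Zorador is not Fenara; base rate stands.
The additional-duty order on 81.46 targets Fenoria, not Zorador; it does not apply.
Duty = ¥94,148.56 × 12% = ¥11,297.83.
Line 3 (83.46, Zorador, 1,845 kg, ¥418,981.05):
Base rate for 83.46 is 15.5%.
83.46 has an FTA preferential rate, but origin Zorador is not Fenara; base rate stands.
Duty = ¥418,981.05 × 15.5% = ¥64,942.06.
Total = ¥6,547.22 + ¥11,297.83 + ¥64,942.06 = ¥82,787.11.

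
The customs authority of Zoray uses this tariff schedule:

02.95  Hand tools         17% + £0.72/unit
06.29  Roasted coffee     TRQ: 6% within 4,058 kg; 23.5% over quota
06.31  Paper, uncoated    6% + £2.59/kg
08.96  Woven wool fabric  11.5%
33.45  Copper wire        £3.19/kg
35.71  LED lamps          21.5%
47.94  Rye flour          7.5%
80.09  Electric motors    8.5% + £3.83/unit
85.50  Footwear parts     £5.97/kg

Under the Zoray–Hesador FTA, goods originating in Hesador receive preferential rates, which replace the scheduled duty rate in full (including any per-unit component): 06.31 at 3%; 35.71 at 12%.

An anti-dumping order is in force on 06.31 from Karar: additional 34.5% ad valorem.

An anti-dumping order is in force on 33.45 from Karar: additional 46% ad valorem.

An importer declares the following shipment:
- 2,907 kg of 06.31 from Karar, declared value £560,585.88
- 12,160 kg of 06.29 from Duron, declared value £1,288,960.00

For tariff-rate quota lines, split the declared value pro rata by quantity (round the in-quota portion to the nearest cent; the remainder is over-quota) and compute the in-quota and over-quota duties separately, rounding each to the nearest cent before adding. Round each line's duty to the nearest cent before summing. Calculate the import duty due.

£462,196.11

Line 1 (06.31, Karar, 2,907 kg, £560,585.88):
Base rate for 06.31 is 6% + £2.59/kg.
06.31 has an FTA preferential rate, but origin Karar is not Hesador; base rate stands.
Additional duty on 06.31 from Karar: +34.5%. Applied ad valorem rate: 6% + 34.5% = 40.5%.
Duty = £560,585.88 × 40.5% + 2,907 × £2.59 = £234,566.41.
Line 2 (06.29, Duron, 12,160 kg, £1,288,960.00):
Code 06.29 is under a tariff-rate quota (threshold 4,058 kg). In-quota: 4,058 kg at 6%; over-quota: 8,102 kg at 23.5%.
Pro-rata value split: in-quota = £1,288,960.00 × 4,058/12,160 = £430,148.00; over-quota = £1,288,960.00 − £430,148.00 = £858,812.00.
In-quota duty = £430,148.00 × 6% = £25,808.88. Over-quota duty = £858,812.00 × 23.5% = £201,820.82.
Line duty = £25,808.88 + £201,820.82 = £227,629.70.
Total = £234,566.41 + £227,629.70 = £462,196.11.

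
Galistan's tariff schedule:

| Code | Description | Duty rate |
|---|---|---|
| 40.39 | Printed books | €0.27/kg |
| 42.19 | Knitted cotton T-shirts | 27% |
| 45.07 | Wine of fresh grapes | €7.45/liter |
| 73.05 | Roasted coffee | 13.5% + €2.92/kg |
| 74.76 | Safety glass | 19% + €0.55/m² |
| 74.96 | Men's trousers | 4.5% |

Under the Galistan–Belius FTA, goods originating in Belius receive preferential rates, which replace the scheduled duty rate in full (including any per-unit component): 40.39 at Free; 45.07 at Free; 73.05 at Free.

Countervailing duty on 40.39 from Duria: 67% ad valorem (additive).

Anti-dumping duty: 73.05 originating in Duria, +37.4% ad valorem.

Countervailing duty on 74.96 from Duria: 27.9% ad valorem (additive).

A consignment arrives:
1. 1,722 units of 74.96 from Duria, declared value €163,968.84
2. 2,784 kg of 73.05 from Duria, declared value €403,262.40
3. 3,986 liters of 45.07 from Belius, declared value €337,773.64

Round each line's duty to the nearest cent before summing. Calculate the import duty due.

Line 1 (74.96, Duria, 1,722 units, €163,968.84):
Base rate for 74.96 is 4.5%.
Additional duty on 74.96 from Duria: +27.9%. Applied ad valorem rate: 4.5% + 27.9% = 32.4%.
Duty = €163,968.84 × 32.4% = €53,125.90.
Line 2 (73.05, Duria, 2,784 kg, €403,262.40):
Base rate for 73.05 is 13.5% + €2.92/kg.
73.05 has an FTA preferential rate, but origin Duria is not Belius; base rate stands.
Additional duty on 73.05 from Duria: +37.4%. Applied ad valorem rate: 13.5% + 37.4% = 50.9%.
Duty = €403,262.40 × 50.9% + 2,784 × €2.92 = €213,389.84.
Line 3 (45.07, Belius, 3,986 liters, €337,773.64):
Base rate for 45.07 is €7.45/liter.
Origin Belius qualifies under the Galistan–Belius agreement and 45.07 is covered: preferential rate Free applies instead.
Duty = €337,773.64 × 0% = €0.00.
Total = €53,125.90 + €213,389.84 + €0.00 = €266,515.74.

€266,515.74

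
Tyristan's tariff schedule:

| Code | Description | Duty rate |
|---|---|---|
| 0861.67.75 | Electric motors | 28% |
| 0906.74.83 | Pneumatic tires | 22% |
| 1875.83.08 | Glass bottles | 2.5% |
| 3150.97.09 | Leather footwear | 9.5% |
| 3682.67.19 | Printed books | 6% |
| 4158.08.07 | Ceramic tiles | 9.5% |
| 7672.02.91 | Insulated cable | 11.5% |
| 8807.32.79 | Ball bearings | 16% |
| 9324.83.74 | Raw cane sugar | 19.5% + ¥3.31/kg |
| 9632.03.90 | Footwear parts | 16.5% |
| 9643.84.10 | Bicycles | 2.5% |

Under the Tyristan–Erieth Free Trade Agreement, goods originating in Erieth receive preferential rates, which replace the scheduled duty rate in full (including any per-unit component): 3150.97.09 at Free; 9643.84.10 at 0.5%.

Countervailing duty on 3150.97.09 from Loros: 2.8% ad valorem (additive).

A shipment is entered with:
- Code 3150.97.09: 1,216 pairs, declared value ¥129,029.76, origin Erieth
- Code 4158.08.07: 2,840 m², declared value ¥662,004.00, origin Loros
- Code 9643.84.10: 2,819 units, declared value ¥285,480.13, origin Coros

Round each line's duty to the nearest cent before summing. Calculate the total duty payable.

Line 1 (3150.97.09, Erieth, 1,216 pairs, ¥129,029.76):
Base rate for 3150.97.09 is 9.5%.
Origin Erieth qualifies under the Tyristan–Erieth agreement and 3150.97.09 is covered: preferential rate Free applies instead.
The additional-duty order on 3150.97.09 targets Loros, not Erieth; it does not apply.
Duty = ¥129,029.76 × 0% = ¥0.00.
Line 2 (4158.08.07, Loros, 2,840 m², ¥662,004.00):
Base rate for 4158.08.07 is 9.5%.
Duty = ¥662,004.00 × 9.5% = ¥62,890.38.
Line 3 (9643.84.10, Coros, 2,819 units, ¥285,480.13):
Base rate for 9643.84.10 is 2.5%.
9643.84.10 has an FTA preferential rate, but origin Coros is not Erieth; base rate stands.
Duty = ¥285,480.13 × 2.5% = ¥7,137.00.
Total = ¥0.00 + ¥62,890.38 + ¥7,137.00 = ¥70,027.38.

¥70,027.38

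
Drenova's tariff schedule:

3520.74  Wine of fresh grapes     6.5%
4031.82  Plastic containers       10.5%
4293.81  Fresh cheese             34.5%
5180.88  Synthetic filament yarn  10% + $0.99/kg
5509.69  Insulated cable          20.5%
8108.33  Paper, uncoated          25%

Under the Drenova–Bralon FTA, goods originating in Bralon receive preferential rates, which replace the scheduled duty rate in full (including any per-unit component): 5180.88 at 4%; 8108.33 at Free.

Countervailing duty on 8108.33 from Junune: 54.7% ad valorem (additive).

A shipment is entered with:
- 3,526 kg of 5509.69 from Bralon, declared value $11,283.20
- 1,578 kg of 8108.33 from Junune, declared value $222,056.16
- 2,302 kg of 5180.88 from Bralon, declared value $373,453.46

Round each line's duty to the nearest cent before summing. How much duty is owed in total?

Line 1 (5509.69, Bralon, 3,526 kg, $11,283.20):
Base rate for 5509.69 is 20.5%.
Origin Bralon is the FTA partner but 5509.69 is not on the preference list; base rate stands.
Duty = $11,283.20 × 20.5% = $2,313.06.
Line 2 (8108.33, Junune, 1,578 kg, $222,056.16):
Base rate for 8108.33 is 25%.
8108.33 has an FTA preferential rate, but origin Junune is not Bralon; base rate stands.
Additional duty on 8108.33 from Junune: +54.7%. Applied ad valorem rate: 25% + 54.7% = 79.7%.
Duty = $222,056.16 × 79.7% = $176,978.76.
Line 3 (5180.88, Bralon, 2,302 kg, $373,453.46):
Base rate for 5180.88 is 10% + $0.99/kg.
Origin Bralon qualifies under the Drenova–Bralon agreement and 5180.88 is covered: preferential rate 4% applies instead.
Duty = $373,453.46 × 4% = $14,938.14.
Total = $2,313.06 + $176,978.76 + $14,938.14 = $194,229.96.

$194,229.96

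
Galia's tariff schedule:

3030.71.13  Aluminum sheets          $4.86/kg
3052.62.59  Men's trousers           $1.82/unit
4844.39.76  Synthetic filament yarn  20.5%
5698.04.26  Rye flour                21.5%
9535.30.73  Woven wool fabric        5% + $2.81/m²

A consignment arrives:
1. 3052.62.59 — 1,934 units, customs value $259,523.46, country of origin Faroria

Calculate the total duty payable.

Line 1 (3052.62.59, Faroria, 1,934 units, $259,523.46):
Base rate for 3052.62.59 is $1.82/unit.
Duty = 1,934 × $1.82 = $3,519.88.

$3,519.88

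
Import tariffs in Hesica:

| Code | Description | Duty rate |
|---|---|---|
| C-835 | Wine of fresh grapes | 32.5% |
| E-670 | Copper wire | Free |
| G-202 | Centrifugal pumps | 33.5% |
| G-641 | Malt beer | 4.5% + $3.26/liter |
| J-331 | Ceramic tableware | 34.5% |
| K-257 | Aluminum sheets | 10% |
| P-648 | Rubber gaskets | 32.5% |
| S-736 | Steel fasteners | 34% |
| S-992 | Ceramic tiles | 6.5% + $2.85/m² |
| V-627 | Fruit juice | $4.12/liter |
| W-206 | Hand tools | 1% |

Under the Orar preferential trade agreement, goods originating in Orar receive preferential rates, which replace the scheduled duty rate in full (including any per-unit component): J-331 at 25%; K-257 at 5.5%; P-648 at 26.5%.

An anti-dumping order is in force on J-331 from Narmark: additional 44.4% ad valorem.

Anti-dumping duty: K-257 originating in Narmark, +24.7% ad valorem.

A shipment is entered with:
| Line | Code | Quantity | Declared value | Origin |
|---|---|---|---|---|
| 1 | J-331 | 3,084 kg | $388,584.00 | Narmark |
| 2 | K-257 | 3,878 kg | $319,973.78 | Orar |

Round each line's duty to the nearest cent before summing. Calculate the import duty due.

$324,191.34

Line 1 (J-331, Narmark, 3,084 kg, $388,584.00):
Base rate for J-331 is 34.5%.
J-331 has an FTA preferential rate, but origin Narmark is not Orar; base rate stands.
Additional duty on J-331 from Narmark: +44.4%. Applied ad valorem rate: 34.5% + 44.4% = 78.9%.
Duty = $388,584.00 × 78.9% = $306,592.78.
Line 2 (K-257, Orar, 3,878 kg, $319,973.78):
Base rate for K-257 is 10%.
Origin Orar qualifies under the Hesica–Orar agreement and K-257 is covered: preferential rate 5.5% applies instead.
The additional-duty order on K-257 targets Narmark, not Orar; it does not apply.
Duty = $319,973.78 × 5.5% = $17,598.56.
Total = $306,592.78 + $17,598.56 = $324,191.34.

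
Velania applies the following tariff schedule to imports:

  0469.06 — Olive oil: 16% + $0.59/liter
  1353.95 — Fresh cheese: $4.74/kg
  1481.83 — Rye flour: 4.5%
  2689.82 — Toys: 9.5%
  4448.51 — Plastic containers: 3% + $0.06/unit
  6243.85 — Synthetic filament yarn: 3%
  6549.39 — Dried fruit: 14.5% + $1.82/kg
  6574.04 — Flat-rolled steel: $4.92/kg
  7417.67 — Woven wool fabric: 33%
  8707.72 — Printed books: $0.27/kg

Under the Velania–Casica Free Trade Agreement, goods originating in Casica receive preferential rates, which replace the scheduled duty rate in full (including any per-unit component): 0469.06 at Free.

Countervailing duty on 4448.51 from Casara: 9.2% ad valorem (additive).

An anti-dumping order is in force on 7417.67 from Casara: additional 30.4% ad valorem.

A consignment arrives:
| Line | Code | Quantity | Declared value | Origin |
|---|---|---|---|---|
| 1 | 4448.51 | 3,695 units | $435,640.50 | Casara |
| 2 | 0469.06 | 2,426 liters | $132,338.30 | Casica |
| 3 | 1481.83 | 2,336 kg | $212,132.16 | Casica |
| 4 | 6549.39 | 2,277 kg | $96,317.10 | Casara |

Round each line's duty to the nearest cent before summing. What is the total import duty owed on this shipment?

$81,025.91

Line 1 (4448.51, Casara, 3,695 units, $435,640.50):
Base rate for 4448.51 is 3% + $0.06/unit.
Additional duty on 4448.51 from Casara: +9.2%. Applied ad valorem rate: 3% + 9.2% = 12.2%.
Duty = $435,640.50 × 12.2% + 3,695 × $0.06 = $53,369.84.
Line 2 (0469.06, Casica, 2,426 liters, $132,338.30):
Base rate for 0469.06 is 16% + $0.59/liter.
Origin Casica qualifies under the Velania–Casica agreement and 0469.06 is covered: preferential rate Free applies instead.
Duty = $132,338.30 × 0% = $0.00.
Line 3 (1481.83, Casica, 2,336 kg, $212,132.16):
Base rate for 1481.83 is 4.5%.
Origin Casica is the FTA partner but 1481.83 is not on the preference list; base rate stands.
Duty = $212,132.16 × 4.5% = $9,545.95.
Line 4 (6549.39, Casara, 2,277 kg, $96,317.10):
Base rate for 6549.39 is 14.5% + $1.82/kg.
Duty = $96,317.10 × 14.5% + 2,277 × $1.82 = $18,110.12.
Total = $53,369.84 + $0.00 + $9,545.95 + $18,110.12 = $81,025.91.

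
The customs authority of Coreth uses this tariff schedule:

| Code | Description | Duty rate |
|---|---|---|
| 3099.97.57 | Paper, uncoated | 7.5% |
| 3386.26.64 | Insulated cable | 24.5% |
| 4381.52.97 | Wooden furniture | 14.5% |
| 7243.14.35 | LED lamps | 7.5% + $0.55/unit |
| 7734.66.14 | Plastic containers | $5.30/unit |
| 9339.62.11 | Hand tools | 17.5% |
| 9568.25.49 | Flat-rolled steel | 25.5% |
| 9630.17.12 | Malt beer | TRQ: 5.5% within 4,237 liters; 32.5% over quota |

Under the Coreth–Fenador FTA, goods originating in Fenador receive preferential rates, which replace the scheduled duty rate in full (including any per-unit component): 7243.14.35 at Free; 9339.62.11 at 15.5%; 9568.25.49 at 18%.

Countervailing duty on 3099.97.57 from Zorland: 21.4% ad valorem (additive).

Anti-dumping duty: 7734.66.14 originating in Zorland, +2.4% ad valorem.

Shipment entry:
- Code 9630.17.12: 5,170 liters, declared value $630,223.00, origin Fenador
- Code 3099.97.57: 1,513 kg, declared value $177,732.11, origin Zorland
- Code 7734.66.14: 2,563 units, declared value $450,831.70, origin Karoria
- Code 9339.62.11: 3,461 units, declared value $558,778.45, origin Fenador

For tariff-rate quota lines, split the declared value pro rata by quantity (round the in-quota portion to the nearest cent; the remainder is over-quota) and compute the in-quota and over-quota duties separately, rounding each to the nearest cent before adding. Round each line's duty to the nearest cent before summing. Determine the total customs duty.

Line 1 (9630.17.12, Fenador, 5,170 liters, $630,223.00):
Code 9630.17.12 is under a tariff-rate quota (threshold 4,237 liters). In-quota: 4,237 liters at 5.5%; over-quota: 933 liters at 32.5%.
Pro-rata value split: in-quota = $630,223.00 × 4,237/5,170 = $516,490.30; over-quota = $630,223.00 − $516,490.30 = $113,732.70.
In-quota duty = $516,490.30 × 5.5% = $28,406.97. Over-quota duty = $113,732.70 × 32.5% = $36,963.13.
Line duty = $28,406.97 + $36,963.13 = $65,370.10.
Line 2 (3099.97.57, Zorland, 1,513 kg, $177,732.11):
Base rate for 3099.97.57 is 7.5%.
Additional duty on 3099.97.57 from Zorland: +21.4%. Applied ad valorem rate: 7.5% + 21.4% = 28.9%.
Duty = $177,732.11 × 28.9% = $51,364.58.
Line 3 (7734.66.14, Karoria, 2,563 units, $450,831.70):
Base rate for 7734.66.14 is $5.30/unit.
The additional-duty order on 7734.66.14 targets Zorland, not Karoria; it does not apply.
Duty = 2,563 × $5.30 = $13,583.90.
Line 4 (9339.62.11, Fenador, 3,461 units, $558,778.45):
Base rate for 9339.62.11 is 17.5%.
Origin Fenador qualifies under the Coreth–Fenador agreement and 9339.62.11 is covered: preferential rate 15.5% applies instead.
Duty = $558,778.45 × 15.5% = $86,610.66.
Total = $65,370.10 + $51,364.58 + $13,583.90 + $86,610.66 = $216,929.24.

$216,929.24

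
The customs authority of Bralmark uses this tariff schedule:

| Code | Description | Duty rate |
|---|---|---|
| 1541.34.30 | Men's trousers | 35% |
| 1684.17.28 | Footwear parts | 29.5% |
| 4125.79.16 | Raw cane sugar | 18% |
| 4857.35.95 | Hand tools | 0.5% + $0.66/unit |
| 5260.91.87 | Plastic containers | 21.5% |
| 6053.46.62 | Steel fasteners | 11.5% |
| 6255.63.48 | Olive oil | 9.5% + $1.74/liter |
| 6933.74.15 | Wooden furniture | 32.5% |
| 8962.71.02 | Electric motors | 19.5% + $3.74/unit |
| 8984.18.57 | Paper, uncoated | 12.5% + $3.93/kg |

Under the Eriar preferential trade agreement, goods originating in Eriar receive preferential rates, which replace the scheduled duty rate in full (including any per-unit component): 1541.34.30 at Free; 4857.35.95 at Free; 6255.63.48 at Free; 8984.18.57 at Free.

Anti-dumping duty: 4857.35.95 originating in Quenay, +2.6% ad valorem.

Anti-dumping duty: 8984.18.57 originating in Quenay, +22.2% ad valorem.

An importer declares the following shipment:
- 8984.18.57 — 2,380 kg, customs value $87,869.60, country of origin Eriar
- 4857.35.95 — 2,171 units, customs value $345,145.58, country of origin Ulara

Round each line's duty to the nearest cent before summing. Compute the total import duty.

Line 1 (8984.18.57, Eriar, 2,380 kg, $87,869.60):
Base rate for 8984.18.57 is 12.5% + $3.93/kg.
Origin Eriar qualifies under the Bralmark–Eriar agreement and 8984.18.57 is covered: preferential rate Free applies instead.
The additional-duty order on 8984.18.57 targets Quenay, not Eriar; it does not apply.
Duty = $87,869.60 × 0% = $0.00.
Line 2 (4857.35.95, Ulara, 2,171 units, $345,145.58):
Base rate for 4857.35.95 is 0.5% + $0.66/unit.
4857.35.95 has an FTA preferential rate, but origin Ulara is not Eriar; base rate stands.
The additional-duty order on 4857.35.95 targets Quenay, not Ulara; it does not apply.
Duty = $345,145.58 × 0.5% + 2,171 × $0.66 = $3,158.59.
Total = $0.00 + $3,158.59 = $3,158.59.

$3,158.59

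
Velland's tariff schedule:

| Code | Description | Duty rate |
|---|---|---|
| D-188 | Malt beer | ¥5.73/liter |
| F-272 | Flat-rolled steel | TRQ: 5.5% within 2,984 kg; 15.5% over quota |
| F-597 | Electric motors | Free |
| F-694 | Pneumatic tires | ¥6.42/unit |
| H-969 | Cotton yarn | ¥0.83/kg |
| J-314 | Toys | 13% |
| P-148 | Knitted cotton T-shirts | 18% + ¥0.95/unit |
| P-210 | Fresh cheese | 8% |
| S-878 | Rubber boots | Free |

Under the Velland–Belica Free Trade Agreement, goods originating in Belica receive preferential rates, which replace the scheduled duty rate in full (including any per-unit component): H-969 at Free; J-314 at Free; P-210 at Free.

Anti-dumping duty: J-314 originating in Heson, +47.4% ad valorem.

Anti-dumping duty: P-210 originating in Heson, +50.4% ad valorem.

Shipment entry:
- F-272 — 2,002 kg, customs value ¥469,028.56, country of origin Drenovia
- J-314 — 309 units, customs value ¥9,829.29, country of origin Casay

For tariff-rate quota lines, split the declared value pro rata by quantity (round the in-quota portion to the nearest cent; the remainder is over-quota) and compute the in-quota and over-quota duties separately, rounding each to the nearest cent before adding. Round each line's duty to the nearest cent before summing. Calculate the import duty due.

¥27,074.38

Line 1 (F-272, Drenovia, 2,002 kg, ¥469,028.56):
Code F-272 is under a tariff-rate quota (threshold 2,984 kg). Quantity 2,002 kg is within the quota, so the in-quota rate 5.5% applies to the full value.
Duty = ¥469,028.56 × 5.5% = ¥25,796.57.
Line 2 (J-314, Casay, 309 units, ¥9,829.29):
Base rate for J-314 is 13%.
J-314 has an FTA preferential rate, but origin Casay is not Belica; base rate stands.
The additional-duty order on J-314 targets Heson, not Casay; it does not apply.
Duty = ¥9,829.29 × 13% = ¥1,277.81.
Total = ¥25,796.57 + ¥1,277.81 = ¥27,074.38.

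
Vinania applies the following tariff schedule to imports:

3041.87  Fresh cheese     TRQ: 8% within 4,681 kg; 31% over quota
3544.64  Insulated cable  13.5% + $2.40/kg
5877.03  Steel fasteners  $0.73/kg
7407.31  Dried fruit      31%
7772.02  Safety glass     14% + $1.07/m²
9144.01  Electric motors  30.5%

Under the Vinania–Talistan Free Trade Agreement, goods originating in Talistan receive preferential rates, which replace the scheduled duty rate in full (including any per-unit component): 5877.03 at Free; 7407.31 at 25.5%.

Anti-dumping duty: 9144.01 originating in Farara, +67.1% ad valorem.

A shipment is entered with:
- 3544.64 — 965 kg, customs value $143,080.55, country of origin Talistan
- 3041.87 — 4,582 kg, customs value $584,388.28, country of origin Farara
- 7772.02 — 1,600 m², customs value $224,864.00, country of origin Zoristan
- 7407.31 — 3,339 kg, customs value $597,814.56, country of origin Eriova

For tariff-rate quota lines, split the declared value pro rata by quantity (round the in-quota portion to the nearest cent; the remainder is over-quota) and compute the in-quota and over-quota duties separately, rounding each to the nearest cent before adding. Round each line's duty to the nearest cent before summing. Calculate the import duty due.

Line 1 (3544.64, Talistan, 965 kg, $143,080.55):
Base rate for 3544.64 is 13.5% + $2.40/kg.
Origin Talistan is the FTA partner but 3544.64 is not on the preference list; base rate stands.
Duty = $143,080.55 × 13.5% + 965 × $2.40 = $21,631.87.
Line 2 (3041.87, Farara, 4,582 kg, $584,388.28):
Code 3041.87 is under a tariff-rate quota (threshold 4,681 kg). Quantity 4,582 kg is within the quota, so the in-quota rate 8% applies to the full value.
Duty = $584,388.28 × 8% = $46,751.06.
Line 3 (7772.02, Zoristan, 1,600 m², $224,864.00):
Base rate for 7772.02 is 14% + $1.07/m².
Duty = $224,864.00 × 14% + 1,600 × $1.07 = $33,192.96.
Line 4 (7407.31, Eriova, 3,339 kg, $597,814.56):
Base rate for 7407.31 is 31%.
7407.31 has an FTA preferential rate, but origin Eriova is not Talistan; base rate stands.
Duty = $597,814.56 × 31% = $185,322.51.
Total = $21,631.87 + $46,751.06 + $33,192.96 + $185,322.51 = $286,898.40.

$286,898.40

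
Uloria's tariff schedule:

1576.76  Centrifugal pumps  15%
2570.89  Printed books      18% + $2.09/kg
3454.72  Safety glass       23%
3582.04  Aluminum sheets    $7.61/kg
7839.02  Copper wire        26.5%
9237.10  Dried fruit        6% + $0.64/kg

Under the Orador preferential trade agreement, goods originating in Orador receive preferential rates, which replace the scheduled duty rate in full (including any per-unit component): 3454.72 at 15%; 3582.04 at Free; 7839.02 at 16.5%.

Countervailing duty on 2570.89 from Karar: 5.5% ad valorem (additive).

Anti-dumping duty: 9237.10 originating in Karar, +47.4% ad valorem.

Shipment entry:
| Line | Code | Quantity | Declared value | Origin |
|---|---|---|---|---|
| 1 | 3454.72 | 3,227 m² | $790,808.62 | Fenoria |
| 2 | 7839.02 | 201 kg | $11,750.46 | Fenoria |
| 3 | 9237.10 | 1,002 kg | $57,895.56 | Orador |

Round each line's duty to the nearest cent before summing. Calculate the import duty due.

Line 1 (3454.72, Fenoria, 3,227 m², $790,808.62):
Base rate for 3454.72 is 23%.
3454.72 has an FTA preferential rate, but origin Fenoria is not Orador; base rate stands.
Duty = $790,808.62 × 23% = $181,885.98.
Line 2 (7839.02, Fenoria, 201 kg, $11,750.46):
Base rate for 7839.02 is 26.5%.
7839.02 has an FTA preferential rate, but origin Fenoria is not Orador; base rate stands.
Duty = $11,750.46 × 26.5% = $3,113.87.
Line 3 (9237.10, Orador, 1,002 kg, $57,895.56):
Base rate for 9237.10 is 6% + $0.64/kg.
Origin Orador is the FTA partner but 9237.10 is not on the preference list; base rate stands.
The additional-duty order on 9237.10 targets Karar, not Orador; it does not apply.
Duty = $57,895.56 × 6% + 1,002 × $0.64 = $4,115.01.
Total = $181,885.98 + $3,113.87 + $4,115.01 = $189,114.86.

$189,114.86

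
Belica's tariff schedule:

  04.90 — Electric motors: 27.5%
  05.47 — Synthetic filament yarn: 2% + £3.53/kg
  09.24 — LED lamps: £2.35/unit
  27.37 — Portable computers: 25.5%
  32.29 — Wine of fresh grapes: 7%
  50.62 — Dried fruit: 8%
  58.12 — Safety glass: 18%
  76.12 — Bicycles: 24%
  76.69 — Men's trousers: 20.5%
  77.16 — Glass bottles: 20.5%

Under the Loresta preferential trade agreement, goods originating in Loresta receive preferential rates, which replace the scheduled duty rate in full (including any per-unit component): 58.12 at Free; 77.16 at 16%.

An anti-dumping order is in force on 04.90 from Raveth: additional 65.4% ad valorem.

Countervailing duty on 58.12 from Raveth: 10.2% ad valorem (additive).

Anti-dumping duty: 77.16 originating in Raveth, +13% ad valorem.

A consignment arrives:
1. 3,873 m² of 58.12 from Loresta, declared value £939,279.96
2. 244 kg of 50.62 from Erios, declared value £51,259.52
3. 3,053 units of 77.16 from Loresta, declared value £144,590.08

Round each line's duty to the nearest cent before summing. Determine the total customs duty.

Line 1 (58.12, Loresta, 3,873 m², £939,279.96):
Base rate for 58.12 is 18%.
Origin Loresta qualifies under the Belica–Loresta agreement and 58.12 is covered: preferential rate Free applies instead.
The additional-duty order on 58.12 targets Raveth, not Loresta; it does not apply.
Duty = £939,279.96 × 0% = £0.00.
Line 2 (50.62, Erios, 244 kg, £51,259.52):
Base rate for 50.62 is 8%.
Duty = £51,259.52 × 8% = £4,100.76.
Line 3 (77.16, Loresta, 3,053 units, £144,590.08):
Base rate for 77.16 is 20.5%.
Origin Loresta qualifies under the Belica–Loresta agreement and 77.16 is covered: preferential rate 16% applies instead.
The additional-duty order on 77.16 targets Raveth, not Loresta; it does not apply.
Duty = £144,590.08 × 16% = £23,134.41.
Total = £0.00 + £4,100.76 + £23,134.41 = £27,235.17.

£27,235.17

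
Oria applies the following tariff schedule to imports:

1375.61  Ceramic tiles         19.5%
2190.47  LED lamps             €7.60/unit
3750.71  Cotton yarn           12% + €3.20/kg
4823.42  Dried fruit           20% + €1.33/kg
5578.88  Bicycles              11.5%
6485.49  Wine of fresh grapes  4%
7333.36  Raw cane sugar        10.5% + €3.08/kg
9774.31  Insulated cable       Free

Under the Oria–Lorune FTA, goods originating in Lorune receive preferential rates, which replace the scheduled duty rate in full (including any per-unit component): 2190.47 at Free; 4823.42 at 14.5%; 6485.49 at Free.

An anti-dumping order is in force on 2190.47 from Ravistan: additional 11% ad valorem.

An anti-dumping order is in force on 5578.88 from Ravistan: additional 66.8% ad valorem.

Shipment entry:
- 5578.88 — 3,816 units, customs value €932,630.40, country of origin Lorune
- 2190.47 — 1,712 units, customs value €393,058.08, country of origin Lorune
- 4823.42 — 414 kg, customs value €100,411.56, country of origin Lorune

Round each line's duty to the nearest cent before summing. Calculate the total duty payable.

Line 1 (5578.88, Lorune, 3,816 units, €932,630.40):
Base rate for 5578.88 is 11.5%.
Origin Lorune is the FTA partner but 5578.88 is not on the preference list; base rate stands.
The additional-duty order on 5578.88 targets Ravistan, not Lorune; it does not apply.
Duty = €932,630.40 × 11.5% = €107,252.50.
Line 2 (2190.47, Lorune, 1,712 units, €393,058.08):
Base rate for 2190.47 is €7.60/unit.
Origin Lorune qualifies under the Oria–Lorune agreement and 2190.47 is covered: preferential rate Free applies instead.
The additional-duty order on 2190.47 targets Ravistan, not Lorune; it does not apply.
Duty = €393,058.08 × 0% = €0.00.
Line 3 (4823.42, Lorune, 414 kg, €100,411.56):
Base rate for 4823.42 is 20% + €1.33/kg.
Origin Lorune qualifies under the Oria–Lorune agreement and 4823.42 is covered: preferential rate 14.5% applies instead.
Duty = €100,411.56 × 14.5% = €14,559.68.
Total = €107,252.50 + €0.00 + €14,559.68 = €121,812.18.

€121,812.18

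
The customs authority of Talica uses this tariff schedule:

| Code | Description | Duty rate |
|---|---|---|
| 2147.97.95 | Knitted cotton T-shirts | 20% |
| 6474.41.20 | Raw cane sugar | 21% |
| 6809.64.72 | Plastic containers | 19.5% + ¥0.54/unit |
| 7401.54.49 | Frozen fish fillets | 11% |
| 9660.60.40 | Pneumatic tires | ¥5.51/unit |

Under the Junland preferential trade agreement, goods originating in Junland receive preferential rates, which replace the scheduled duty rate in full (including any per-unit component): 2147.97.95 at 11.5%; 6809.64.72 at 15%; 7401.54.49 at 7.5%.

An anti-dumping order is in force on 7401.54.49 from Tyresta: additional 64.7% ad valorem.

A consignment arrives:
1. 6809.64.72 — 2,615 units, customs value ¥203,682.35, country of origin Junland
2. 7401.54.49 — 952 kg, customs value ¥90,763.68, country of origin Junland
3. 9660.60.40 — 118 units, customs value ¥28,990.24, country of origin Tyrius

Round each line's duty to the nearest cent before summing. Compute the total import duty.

¥38,009.81

Line 1 (6809.64.72, Junland, 2,615 units, ¥203,682.35):
Base rate for 6809.64.72 is 19.5% + ¥0.54/unit.
Origin Junland qualifies under the Talica–Junland agreement and 6809.64.72 is covered: preferential rate 15% applies instead.
Duty = ¥203,682.35 × 15% = ¥30,552.35.
Line 2 (7401.54.49, Junland, 952 kg, ¥90,763.68):
Base rate for 7401.54.49 is 11%.
Origin Junland qualifies under the Talica–Junland agreement and 7401.54.49 is covered: preferential rate 7.5% applies instead.
The additional-duty order on 7401.54.49 targets Tyresta, not Junland; it does not apply.
Duty = ¥90,763.68 × 7.5% = ¥6,807.28.
Line 3 (9660.60.40, Tyrius, 118 units, ¥28,990.24):
Base rate for 9660.60.40 is ¥5.51/unit.
Duty = 118 × ¥5.51 = ¥650.18.
Total = ¥30,552.35 + ¥6,807.28 + ¥650.18 = ¥38,009.81.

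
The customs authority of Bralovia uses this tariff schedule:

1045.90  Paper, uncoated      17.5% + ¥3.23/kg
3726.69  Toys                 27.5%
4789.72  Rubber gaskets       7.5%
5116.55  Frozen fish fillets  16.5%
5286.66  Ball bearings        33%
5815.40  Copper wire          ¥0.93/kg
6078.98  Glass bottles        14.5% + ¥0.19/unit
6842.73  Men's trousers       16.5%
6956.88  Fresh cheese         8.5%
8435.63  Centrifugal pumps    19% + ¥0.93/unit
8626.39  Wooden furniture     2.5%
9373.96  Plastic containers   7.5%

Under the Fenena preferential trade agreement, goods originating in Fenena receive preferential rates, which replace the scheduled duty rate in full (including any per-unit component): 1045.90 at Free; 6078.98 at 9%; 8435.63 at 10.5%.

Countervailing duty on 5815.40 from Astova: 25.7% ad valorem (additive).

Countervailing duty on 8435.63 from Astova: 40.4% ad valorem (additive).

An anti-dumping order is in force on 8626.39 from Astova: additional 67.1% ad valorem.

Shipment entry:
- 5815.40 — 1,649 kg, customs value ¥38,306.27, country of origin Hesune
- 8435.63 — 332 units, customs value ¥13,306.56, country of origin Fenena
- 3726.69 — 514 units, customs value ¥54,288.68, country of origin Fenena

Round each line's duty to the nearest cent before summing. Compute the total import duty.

Line 1 (5815.40, Hesune, 1,649 kg, ¥38,306.27):
Base rate for 5815.40 is ¥0.93/kg.
The additional-duty order on 5815.40 targets Astova, not Hesune; it does not apply.
Duty = 1,649 × ¥0.93 = ¥1,533.57.
Line 2 (8435.63, Fenena, 332 units, ¥13,306.56):
Base rate for 8435.63 is 19% + ¥0.93/unit.
Origin Fenena qualifies under the Bralovia–Fenena agreement and 8435.63 is covered: preferential rate 10.5% applies instead.
The additional-duty order on 8435.63 targets Astova, not Fenena; it does not apply.
Duty = ¥13,306.56 × 10.5% = ¥1,397.19.
Line 3 (3726.69, Fenena, 514 units, ¥54,288.68):
Base rate for 3726.69 is 27.5%.
Origin Fenena is the FTA partner but 3726.69 is not on the preference list; base rate stands.
Duty = ¥54,288.68 × 27.5% = ¥14,929.39.
Total = ¥1,533.57 + ¥1,397.19 + ¥14,929.39 = ¥17,860.15.

¥17,860.15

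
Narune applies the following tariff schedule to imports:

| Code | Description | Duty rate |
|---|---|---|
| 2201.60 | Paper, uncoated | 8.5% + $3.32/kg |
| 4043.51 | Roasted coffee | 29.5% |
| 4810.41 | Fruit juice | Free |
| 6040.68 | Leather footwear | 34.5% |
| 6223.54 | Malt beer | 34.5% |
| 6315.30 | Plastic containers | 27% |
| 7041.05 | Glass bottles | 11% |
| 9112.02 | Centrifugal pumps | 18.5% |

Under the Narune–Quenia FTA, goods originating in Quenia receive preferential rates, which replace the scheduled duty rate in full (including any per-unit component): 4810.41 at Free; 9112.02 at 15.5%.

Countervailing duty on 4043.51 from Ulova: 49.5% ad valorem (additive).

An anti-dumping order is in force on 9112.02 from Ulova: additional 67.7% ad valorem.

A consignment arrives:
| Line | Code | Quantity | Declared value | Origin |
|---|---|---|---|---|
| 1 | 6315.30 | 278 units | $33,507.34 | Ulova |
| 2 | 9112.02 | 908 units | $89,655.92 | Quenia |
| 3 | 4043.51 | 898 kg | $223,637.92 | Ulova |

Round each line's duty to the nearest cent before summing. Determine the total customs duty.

$199,617.61

Line 1 (6315.30, Ulova, 278 units, $33,507.34):
Base rate for 6315.30 is 27%.
Duty = $33,507.34 × 27% = $9,046.98.
Line 2 (9112.02, Quenia, 908 units, $89,655.92):
Base rate for 9112.02 is 18.5%.
Origin Quenia qualifies under the Narune–Quenia agreement and 9112.02 is covered: preferential rate 15.5% applies instead.
The additional-duty order on 9112.02 targets Ulova, not Quenia; it does not apply.
Duty = $89,655.92 × 15.5% = $13,896.67.
Line 3 (4043.51, Ulova, 898 kg, $223,637.92):
Base rate for 4043.51 is 29.5%.
Additional duty on 4043.51 from Ulova: +49.5%. Applied ad valorem rate: 29.5% + 49.5% = 79%.
Duty = $223,637.92 × 79% = $176,673.96.
Total = $9,046.98 + $13,896.67 + $176,673.96 = $199,617.61.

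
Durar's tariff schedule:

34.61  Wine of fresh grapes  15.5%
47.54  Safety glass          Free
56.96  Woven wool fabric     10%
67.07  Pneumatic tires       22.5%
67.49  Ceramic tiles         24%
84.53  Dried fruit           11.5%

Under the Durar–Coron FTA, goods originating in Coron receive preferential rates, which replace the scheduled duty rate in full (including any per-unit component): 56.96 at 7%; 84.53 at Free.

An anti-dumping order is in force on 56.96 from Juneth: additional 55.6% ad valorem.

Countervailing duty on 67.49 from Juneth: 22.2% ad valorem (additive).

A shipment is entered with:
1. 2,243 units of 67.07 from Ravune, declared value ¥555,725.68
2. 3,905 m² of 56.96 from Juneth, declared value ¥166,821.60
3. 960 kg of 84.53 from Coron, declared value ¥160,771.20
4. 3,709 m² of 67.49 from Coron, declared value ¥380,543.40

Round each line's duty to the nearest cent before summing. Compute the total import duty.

¥325,803.67

Line 1 (67.07, Ravune, 2,243 units, ¥555,725.68):
Base rate for 67.07 is 22.5%.
Duty = ¥555,725.68 × 22.5% = ¥125,038.28.
Line 2 (56.96, Juneth, 3,905 m², ¥166,821.60):
Base rate for 56.96 is 10%.
56.96 has an FTA preferential rate, but origin Juneth is not Coron; base rate stands.
Additional duty on 56.96 from Juneth: +55.6%. Applied ad valorem rate: 10% + 55.6% = 65.6%.
Duty = ¥166,821.60 × 65.6% = ¥109,434.97.
Line 3 (84.53, Coron, 960 kg, ¥160,771.20):
Base rate for 84.53 is 11.5%.
Origin Coron qualifies under the Durar–Coron agreement and 84.53 is covered: preferential rate Free applies instead.
Duty = ¥160,771.20 × 0% = ¥0.00.
Line 4 (67.49, Coron, 3,709 m², ¥380,543.40):
Base rate for 67.49 is 24%.
Origin Coron is the FTA partner but 67.49 is not on the preference list; base rate stands.
The additional-duty order on 67.49 targets Juneth, not Coron; it does not apply.
Duty = ¥380,543.40 × 24% = ¥91,330.42.
Total = ¥125,038.28 + ¥109,434.97 + ¥0.00 + ¥91,330.42 = ¥325,803.67.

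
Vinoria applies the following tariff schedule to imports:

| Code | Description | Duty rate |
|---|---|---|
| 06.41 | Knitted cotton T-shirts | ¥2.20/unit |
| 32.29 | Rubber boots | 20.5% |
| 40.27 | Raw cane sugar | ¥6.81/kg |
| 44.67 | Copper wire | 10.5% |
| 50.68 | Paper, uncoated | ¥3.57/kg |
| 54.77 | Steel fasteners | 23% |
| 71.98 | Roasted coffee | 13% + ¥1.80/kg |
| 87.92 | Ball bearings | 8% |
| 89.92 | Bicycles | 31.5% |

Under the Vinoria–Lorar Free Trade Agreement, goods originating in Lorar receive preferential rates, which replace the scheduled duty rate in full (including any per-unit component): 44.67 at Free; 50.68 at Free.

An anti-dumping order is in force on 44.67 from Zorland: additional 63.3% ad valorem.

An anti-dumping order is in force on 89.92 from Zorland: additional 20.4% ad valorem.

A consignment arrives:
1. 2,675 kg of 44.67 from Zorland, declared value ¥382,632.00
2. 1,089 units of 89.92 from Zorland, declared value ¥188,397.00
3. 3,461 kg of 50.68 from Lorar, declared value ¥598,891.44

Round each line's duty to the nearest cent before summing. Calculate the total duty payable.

Line 1 (44.67, Zorland, 2,675 kg, ¥382,632.00):
Base rate for 44.67 is 10.5%.
44.67 has an FTA preferential rate, but origin Zorland is not Lorar; base rate stands.
Additional duty on 44.67 from Zorland: +63.3%. Applied ad valorem rate: 10.5% + 63.3% = 73.8%.
Duty = ¥382,632.00 × 73.8% = ¥282,382.42.
Line 2 (89.92, Zorland, 1,089 units, ¥188,397.00):
Base rate for 89.92 is 31.5%.
Additional duty on 89.92 from Zorland: +20.4%. Applied ad valorem rate: 31.5% + 20.4% = 51.9%.
Duty = ¥188,397.00 × 51.9% = ¥97,778.04.
Line 3 (50.68, Lorar, 3,461 kg, ¥598,891.44):
Base rate for 50.68 is ¥3.57/kg.
Origin Lorar qualifies under the Vinoria–Lorar agreement and 50.68 is covered: preferential rate Free applies instead.
Duty = ¥598,891.44 × 0% = ¥0.00.
Total = ¥282,382.42 + ¥97,778.04 + ¥0.00 = ¥380,160.46.

¥380,160.46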